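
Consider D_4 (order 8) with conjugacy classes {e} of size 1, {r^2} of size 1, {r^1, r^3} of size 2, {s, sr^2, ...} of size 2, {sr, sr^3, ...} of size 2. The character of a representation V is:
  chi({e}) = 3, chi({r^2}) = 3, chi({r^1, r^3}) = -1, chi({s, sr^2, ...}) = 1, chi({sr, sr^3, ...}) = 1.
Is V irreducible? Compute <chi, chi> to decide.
Not irreducible (reducible): <chi, chi> = 3 > 1.

Argument: <chi, chi> = (1/|G|) sum_C |C| * |chi(C)|^2 = (1/8)[1*|3|^2 + 1*|3|^2 + 2*|-1|^2 + 2*|1|^2 + 2*|1|^2]
  = (1/8)[(9) + (9) + (2) + (2) + (2)] = 24/8 = 3.
A character is irreducible iff <chi, chi> = 1, so this representation is reducible.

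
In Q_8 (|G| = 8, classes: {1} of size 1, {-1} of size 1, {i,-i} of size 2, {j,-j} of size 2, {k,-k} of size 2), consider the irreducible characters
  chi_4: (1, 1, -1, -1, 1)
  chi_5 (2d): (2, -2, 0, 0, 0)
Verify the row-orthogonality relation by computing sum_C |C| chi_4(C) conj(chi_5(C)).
Sum = 0; so <chi_4, chi_5> = 0 (distinct irreducibles are orthogonal).

Compute term by term over conjugacy classes (|C| * chi_4(C) * conj(chi_5(C))):
  1*(1)*conj(2) + 1*(1)*conj(-2) + 2*(-1)*conj(0) + 2*(-1)*conj(0) + 2*(1)*conj(0)
  = (2) + (-2) + (0) + (0) + (0)
  = 0.
Dividing by |G| = 8 gives 0/8 = 0, matching the row-orthogonality relation <chi_4, chi_5> = [chi_4 = chi_5].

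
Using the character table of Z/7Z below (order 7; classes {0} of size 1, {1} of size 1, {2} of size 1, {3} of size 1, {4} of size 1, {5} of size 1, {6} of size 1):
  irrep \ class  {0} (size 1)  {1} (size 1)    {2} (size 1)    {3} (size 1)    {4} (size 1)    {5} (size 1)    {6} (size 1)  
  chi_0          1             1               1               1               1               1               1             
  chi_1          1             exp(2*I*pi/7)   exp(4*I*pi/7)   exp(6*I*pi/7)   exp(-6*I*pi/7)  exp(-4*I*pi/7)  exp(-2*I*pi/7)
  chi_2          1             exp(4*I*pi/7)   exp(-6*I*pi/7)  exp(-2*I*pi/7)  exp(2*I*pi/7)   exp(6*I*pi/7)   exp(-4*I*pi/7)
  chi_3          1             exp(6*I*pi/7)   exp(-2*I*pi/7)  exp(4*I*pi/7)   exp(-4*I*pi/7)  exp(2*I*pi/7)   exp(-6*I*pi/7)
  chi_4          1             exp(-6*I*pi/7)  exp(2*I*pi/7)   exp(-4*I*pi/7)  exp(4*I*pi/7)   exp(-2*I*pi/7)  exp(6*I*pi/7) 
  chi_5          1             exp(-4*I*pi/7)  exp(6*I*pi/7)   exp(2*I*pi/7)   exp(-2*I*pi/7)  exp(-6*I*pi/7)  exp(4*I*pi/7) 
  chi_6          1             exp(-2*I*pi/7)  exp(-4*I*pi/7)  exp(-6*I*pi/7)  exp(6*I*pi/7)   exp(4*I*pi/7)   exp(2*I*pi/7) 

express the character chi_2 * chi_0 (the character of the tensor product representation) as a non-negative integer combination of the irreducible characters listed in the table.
chi_2 tensor chi_0 = chi_2 (all other irreducibles have multiplicity 0).

Justification: The character of a tensor product is the pointwise product (chi_2 * chi_0)(C) = chi_2(C) * chi_0(C):
  {0}: (1)*(1), {1}: (exp(4*I*pi/7))*(1), {2}: (exp(-6*I*pi/7))*(1), {3}: (exp(-2*I*pi/7))*(1), {4}: (exp(2*I*pi/7))*(1), {5}: (exp(6*I*pi/7))*(1), {6}: (exp(-4*I*pi/7))*(1)
so (chi_2 * chi_0) takes values
  {0} -> 1, {1} -> exp(4*I*pi/7), {2} -> exp(-6*I*pi/7), {3} -> exp(-2*I*pi/7), {4} -> exp(2*I*pi/7), {5} -> exp(6*I*pi/7), {6} -> exp(-4*I*pi/7).
Now take the inner product of this character with each irreducible chi from the table, <chi_2*chi_0, chi> = (1/7) sum_C |C| (chi_2*chi_0)(C) conj(chi(C)):
  <chi_2*chi_0, chi_0> = (1/7)[1*(1)*conj(1) + 1*(exp(4*I*pi/7))*conj(1) + 1*(exp(-6*I*pi/7))*conj(1) + 1*(exp(-2*I*pi/7))*conj(1) + 1*(exp(2*I*pi/7))*conj(1) + 1*(exp(6*I*pi/7))*conj(1) + 1*(exp(-4*I*pi/7))*conj(1)]
      = (1/7)[(1) + (exp(4*I*pi/7)) + (exp(-6*I*pi/7)) + (exp(-2*I*pi/7)) + (exp(2*I*pi/7)) + (exp(6*I*pi/7)) + (exp(-4*I*pi/7))] = 0/7 = 0
  <chi_2*chi_0, chi_1> = (1/7)[1*(1)*conj(1) + 1*(exp(4*I*pi/7))*conj(exp(2*I*pi/7)) + 1*(exp(-6*I*pi/7))*conj(exp(4*I*pi/7)) + 1*(exp(-2*I*pi/7))*conj(exp(6*I*pi/7)) + 1*(exp(2*I*pi/7))*conj(exp(-6*I*pi/7)) + 1*(exp(6*I*pi/7))*conj(exp(-4*I*pi/7)) + 1*(exp(-4*I*pi/7))*conj(exp(-2*I*pi/7))]
      = (1/7)[(1) + (exp(2*I*pi/7)) + (exp(4*I*pi/7)) + (exp(6*I*pi/7)) + (exp(-6*I*pi/7)) + (exp(-4*I*pi/7)) + (exp(-2*I*pi/7))] = 0/7 = 0
  <chi_2*chi_0, chi_2> = (1/7)[1*(1)*conj(1) + 1*(exp(4*I*pi/7))*conj(exp(4*I*pi/7)) + 1*(exp(-6*I*pi/7))*conj(exp(-6*I*pi/7)) + 1*(exp(-2*I*pi/7))*conj(exp(-2*I*pi/7)) + 1*(exp(2*I*pi/7))*conj(exp(2*I*pi/7)) + 1*(exp(6*I*pi/7))*conj(exp(6*I*pi/7)) + 1*(exp(-4*I*pi/7))*conj(exp(-4*I*pi/7))]
      = (1/7)[(1) + (1) + (1) + (1) + (1) + (1) + (1)] = 7/7 = 1
  <chi_2*chi_0, chi_3> = (1/7)[1*(1)*conj(1) + 1*(exp(4*I*pi/7))*conj(exp(6*I*pi/7)) + 1*(exp(-6*I*pi/7))*conj(exp(-2*I*pi/7)) + 1*(exp(-2*I*pi/7))*conj(exp(4*I*pi/7)) + 1*(exp(2*I*pi/7))*conj(exp(-4*I*pi/7)) + 1*(exp(6*I*pi/7))*conj(exp(2*I*pi/7)) + 1*(exp(-4*I*pi/7))*conj(exp(-6*I*pi/7))]
      = (1/7)[(1) + (exp(-2*I*pi/7)) + (exp(-4*I*pi/7)) + (exp(-6*I*pi/7)) + (exp(6*I*pi/7)) + (exp(4*I*pi/7)) + (exp(2*I*pi/7))] = 0/7 = 0
  <chi_2*chi_0, chi_4> = (1/7)[1*(1)*conj(1) + 1*(exp(4*I*pi/7))*conj(exp(-6*I*pi/7)) + 1*(exp(-6*I*pi/7))*conj(exp(2*I*pi/7)) + 1*(exp(-2*I*pi/7))*conj(exp(-4*I*pi/7)) + 1*(exp(2*I*pi/7))*conj(exp(4*I*pi/7)) + 1*(exp(6*I*pi/7))*conj(exp(-2*I*pi/7)) + 1*(exp(-4*I*pi/7))*conj(exp(6*I*pi/7))]
      = (1/7)[(1) + (exp(-4*I*pi/7)) + (exp(6*I*pi/7)) + (exp(2*I*pi/7)) + (exp(-2*I*pi/7)) + (exp(-6*I*pi/7)) + (exp(4*I*pi/7))] = 0/7 = 0
  <chi_2*chi_0, chi_5> = (1/7)[1*(1)*conj(1) + 1*(exp(4*I*pi/7))*conj(exp(-4*I*pi/7)) + 1*(exp(-6*I*pi/7))*conj(exp(6*I*pi/7)) + 1*(exp(-2*I*pi/7))*conj(exp(2*I*pi/7)) + 1*(exp(2*I*pi/7))*conj(exp(-2*I*pi/7)) + 1*(exp(6*I*pi/7))*conj(exp(-6*I*pi/7)) + 1*(exp(-4*I*pi/7))*conj(exp(4*I*pi/7))]
      = (1/7)[(1) + (exp(-6*I*pi/7)) + (exp(2*I*pi/7)) + (exp(-4*I*pi/7)) + (exp(4*I*pi/7)) + (exp(-2*I*pi/7)) + (exp(6*I*pi/7))] = 0/7 = 0
  <chi_2*chi_0, chi_6> = (1/7)[1*(1)*conj(1) + 1*(exp(4*I*pi/7))*conj(exp(-2*I*pi/7)) + 1*(exp(-6*I*pi/7))*conj(exp(-4*I*pi/7)) + 1*(exp(-2*I*pi/7))*conj(exp(-6*I*pi/7)) + 1*(exp(2*I*pi/7))*conj(exp(6*I*pi/7)) + 1*(exp(6*I*pi/7))*conj(exp(4*I*pi/7)) + 1*(exp(-4*I*pi/7))*conj(exp(2*I*pi/7))]
      = (1/7)[(1) + (exp(6*I*pi/7)) + (exp(-2*I*pi/7)) + (exp(4*I*pi/7)) + (exp(-4*I*pi/7)) + (exp(2*I*pi/7)) + (exp(-6*I*pi/7))] = 0/7 = 0
(Exp terms are combined using exp(i*s)*conj(exp(i*t)) = exp(i*(s-t)), and sums of them are collapsed using the identity that for every m > 1 the m distinct m-th roots of unity sum to 0, e.g. 1 + exp(2*I*pi/3) + exp(-2*I*pi/3) = 0.)
Hence the multiplicities are chi_2: 1. Dimension check: dim(chi_2)*dim(chi_0) = 1*1 = 1 and sum (mult * dim) = 1*1 = 1.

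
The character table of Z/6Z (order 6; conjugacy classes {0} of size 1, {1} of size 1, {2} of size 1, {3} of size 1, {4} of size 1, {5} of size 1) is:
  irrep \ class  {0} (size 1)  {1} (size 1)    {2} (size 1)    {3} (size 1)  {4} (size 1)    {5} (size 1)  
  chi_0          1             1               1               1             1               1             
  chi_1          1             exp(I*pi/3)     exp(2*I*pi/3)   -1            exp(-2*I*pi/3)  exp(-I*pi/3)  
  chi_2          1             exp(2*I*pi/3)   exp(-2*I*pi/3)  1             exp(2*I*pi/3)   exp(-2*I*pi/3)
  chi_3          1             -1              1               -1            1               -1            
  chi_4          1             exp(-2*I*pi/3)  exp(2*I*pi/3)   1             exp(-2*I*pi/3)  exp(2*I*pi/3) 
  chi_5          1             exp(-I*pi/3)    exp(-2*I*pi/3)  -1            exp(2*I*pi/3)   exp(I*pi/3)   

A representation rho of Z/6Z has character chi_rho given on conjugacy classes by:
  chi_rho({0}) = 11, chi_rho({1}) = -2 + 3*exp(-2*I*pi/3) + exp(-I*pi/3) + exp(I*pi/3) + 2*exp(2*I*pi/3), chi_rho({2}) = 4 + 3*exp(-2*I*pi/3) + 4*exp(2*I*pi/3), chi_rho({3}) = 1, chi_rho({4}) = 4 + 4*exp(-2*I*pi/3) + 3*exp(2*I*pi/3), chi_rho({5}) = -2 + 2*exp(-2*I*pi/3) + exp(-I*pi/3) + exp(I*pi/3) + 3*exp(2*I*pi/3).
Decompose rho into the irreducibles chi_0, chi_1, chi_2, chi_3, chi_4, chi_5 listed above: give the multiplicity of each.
Multiplicities: chi_0: 1, chi_1: 1, chi_2: 2, chi_3: 3, chi_4: 3, chi_5: 1.

Argument: Use <chi_rho, chi> = (1/|G|) sum_C |C| * chi_rho(C) * conj(chi(C)) with |G| = 6 for each irreducible chi in the table:
  <chi_rho, chi_0> = (1/6)[1*(11)*conj(1) + 1*(-2 + 3*exp(-2*I*pi/3) + exp(-I*pi/3) + exp(I*pi/3) + 2*exp(2*I*pi/3))*conj(1) + 1*(4 + 3*exp(-2*I*pi/3) + 4*exp(2*I*pi/3))*conj(1) + 1*(1)*conj(1) + 1*(4 + 4*exp(-2*I*pi/3) + 3*exp(2*I*pi/3))*conj(1) + 1*(-2 + 2*exp(-2*I*pi/3) + exp(-I*pi/3) + exp(I*pi/3) + 3*exp(2*I*pi/3))*conj(1)]
      = (1/6)[(11) + (-2 + 3*exp(-2*I*pi/3) + exp(-I*pi/3) + exp(I*pi/3) + 2*exp(2*I*pi/3)) + (4 + 3*exp(-2*I*pi/3) + 4*exp(2*I*pi/3)) + (1) + (4 + 4*exp(-2*I*pi/3) + 3*exp(2*I*pi/3)) + (-2 + 2*exp(-2*I*pi/3) + exp(-I*pi/3) + exp(I*pi/3) + 3*exp(2*I*pi/3))] = 6/6 = 1
  <chi_rho, chi_1> = (1/6)[1*(11)*conj(1) + 1*(-2 + 3*exp(-2*I*pi/3) + exp(-I*pi/3) + exp(I*pi/3) + 2*exp(2*I*pi/3))*conj(exp(I*pi/3)) + 1*(4 + 3*exp(-2*I*pi/3) + 4*exp(2*I*pi/3))*conj(exp(2*I*pi/3)) + 1*(1)*conj(-1) + 1*(4 + 4*exp(-2*I*pi/3) + 3*exp(2*I*pi/3))*conj(exp(-2*I*pi/3)) + 1*(-2 + 2*exp(-2*I*pi/3) + exp(-I*pi/3) + exp(I*pi/3) + 3*exp(2*I*pi/3))*conj(exp(-I*pi/3))]
      = (1/6)[(11) + (-2 + exp(-2*I*pi/3) - 2*exp(-I*pi/3) + 2*exp(I*pi/3)) + (4 + 4*exp(-2*I*pi/3) + 3*exp(2*I*pi/3)) + (-1) + (4 + 3*exp(-2*I*pi/3) + 4*exp(2*I*pi/3)) + (-2 - 2*exp(I*pi/3) + 2*exp(-I*pi/3) + exp(2*I*pi/3))] = 6/6 = 1
  <chi_rho, chi_2> = (1/6)[1*(11)*conj(1) + 1*(-2 + 3*exp(-2*I*pi/3) + exp(-I*pi/3) + exp(I*pi/3) + 2*exp(2*I*pi/3))*conj(exp(2*I*pi/3)) + 1*(4 + 3*exp(-2*I*pi/3) + 4*exp(2*I*pi/3))*conj(exp(-2*I*pi/3)) + 1*(1)*conj(1) + 1*(4 + 4*exp(-2*I*pi/3) + 3*exp(2*I*pi/3))*conj(exp(2*I*pi/3)) + 1*(-2 + 2*exp(-2*I*pi/3) + exp(-I*pi/3) + exp(I*pi/3) + 3*exp(2*I*pi/3))*conj(exp(-2*I*pi/3))]
      = (1/6)[(11) + (1 + exp(-I*pi/3) - 2*exp(-2*I*pi/3) + 3*exp(2*I*pi/3)) + (-1) + (1) + (-1) + (1 + 3*exp(-2*I*pi/3) - 2*exp(2*I*pi/3) + exp(I*pi/3))] = 12/6 = 2
  <chi_rho, chi_3> = (1/6)[1*(11)*conj(1) + 1*(-2 + 3*exp(-2*I*pi/3) + exp(-I*pi/3) + exp(I*pi/3) + 2*exp(2*I*pi/3))*conj(-1) + 1*(4 + 3*exp(-2*I*pi/3) + 4*exp(2*I*pi/3))*conj(1) + 1*(1)*conj(-1) + 1*(4 + 4*exp(-2*I*pi/3) + 3*exp(2*I*pi/3))*conj(1) + 1*(-2 + 2*exp(-2*I*pi/3) + exp(-I*pi/3) + exp(I*pi/3) + 3*exp(2*I*pi/3))*conj(-1)]
      = (1/6)[(11) + (2 - 2*exp(2*I*pi/3) - exp(I*pi/3) - exp(-I*pi/3) - 3*exp(-2*I*pi/3)) + (4 + 3*exp(-2*I*pi/3) + 4*exp(2*I*pi/3)) + (-1) + (4 + 4*exp(-2*I*pi/3) + 3*exp(2*I*pi/3)) + (2 - 3*exp(2*I*pi/3) - exp(I*pi/3) - exp(-I*pi/3) - 2*exp(-2*I*pi/3))] = 18/6 = 3
  <chi_rho, chi_4> = (1/6)[1*(11)*conj(1) + 1*(-2 + 3*exp(-2*I*pi/3) + exp(-I*pi/3) + exp(I*pi/3) + 2*exp(2*I*pi/3))*conj(exp(-2*I*pi/3)) + 1*(4 + 3*exp(-2*I*pi/3) + 4*exp(2*I*pi/3))*conj(exp(2*I*pi/3)) + 1*(1)*conj(1) + 1*(4 + 4*exp(-2*I*pi/3) + 3*exp(2*I*pi/3))*conj(exp(-2*I*pi/3)) + 1*(-2 + 2*exp(-2*I*pi/3) + exp(-I*pi/3) + exp(I*pi/3) + 3*exp(2*I*pi/3))*conj(exp(2*I*pi/3))]
      = (1/6)[(11) + (2 + 2*exp(-2*I*pi/3) - 2*exp(2*I*pi/3) + exp(I*pi/3)) + (4 + 4*exp(-2*I*pi/3) + 3*exp(2*I*pi/3)) + (1) + (4 + 3*exp(-2*I*pi/3) + 4*exp(2*I*pi/3)) + (2 + exp(-I*pi/3) + 2*exp(2*I*pi/3) - 2*exp(-2*I*pi/3))] = 18/6 = 3
  <chi_rho, chi_5> = (1/6)[1*(11)*conj(1) + 1*(-2 + 3*exp(-2*I*pi/3) + exp(-I*pi/3) + exp(I*pi/3) + 2*exp(2*I*pi/3))*conj(exp(-I*pi/3)) + 1*(4 + 3*exp(-2*I*pi/3) + 4*exp(2*I*pi/3))*conj(exp(-2*I*pi/3)) + 1*(1)*conj(-1) + 1*(4 + 4*exp(-2*I*pi/3) + 3*exp(2*I*pi/3))*conj(exp(2*I*pi/3)) + 1*(-2 + 2*exp(-2*I*pi/3) + exp(-I*pi/3) + exp(I*pi/3) + 3*exp(2*I*pi/3))*conj(exp(I*pi/3))]
      = (1/6)[(11) + (-1 + 3*exp(-I*pi/3) - 2*exp(I*pi/3) + exp(2*I*pi/3)) + (-1) + (-1) + (-1) + (-1 + exp(-2*I*pi/3) - 2*exp(-I*pi/3) + 3*exp(I*pi/3))] = 6/6 = 1
(Exp terms are combined using exp(i*s)*conj(exp(i*t)) = exp(i*(s-t)), and sums of them are collapsed using the identity that for every m > 1 the m distinct m-th roots of unity sum to 0, e.g. 1 + exp(2*I*pi/3) + exp(-2*I*pi/3) = 0.)
Dimension check: dim(rho) = sum (mult * dim) = 1*1 + 1*1 + 2*1 + 3*1 + 3*1 + 1*1 = 11 = chi_rho(e) = 11.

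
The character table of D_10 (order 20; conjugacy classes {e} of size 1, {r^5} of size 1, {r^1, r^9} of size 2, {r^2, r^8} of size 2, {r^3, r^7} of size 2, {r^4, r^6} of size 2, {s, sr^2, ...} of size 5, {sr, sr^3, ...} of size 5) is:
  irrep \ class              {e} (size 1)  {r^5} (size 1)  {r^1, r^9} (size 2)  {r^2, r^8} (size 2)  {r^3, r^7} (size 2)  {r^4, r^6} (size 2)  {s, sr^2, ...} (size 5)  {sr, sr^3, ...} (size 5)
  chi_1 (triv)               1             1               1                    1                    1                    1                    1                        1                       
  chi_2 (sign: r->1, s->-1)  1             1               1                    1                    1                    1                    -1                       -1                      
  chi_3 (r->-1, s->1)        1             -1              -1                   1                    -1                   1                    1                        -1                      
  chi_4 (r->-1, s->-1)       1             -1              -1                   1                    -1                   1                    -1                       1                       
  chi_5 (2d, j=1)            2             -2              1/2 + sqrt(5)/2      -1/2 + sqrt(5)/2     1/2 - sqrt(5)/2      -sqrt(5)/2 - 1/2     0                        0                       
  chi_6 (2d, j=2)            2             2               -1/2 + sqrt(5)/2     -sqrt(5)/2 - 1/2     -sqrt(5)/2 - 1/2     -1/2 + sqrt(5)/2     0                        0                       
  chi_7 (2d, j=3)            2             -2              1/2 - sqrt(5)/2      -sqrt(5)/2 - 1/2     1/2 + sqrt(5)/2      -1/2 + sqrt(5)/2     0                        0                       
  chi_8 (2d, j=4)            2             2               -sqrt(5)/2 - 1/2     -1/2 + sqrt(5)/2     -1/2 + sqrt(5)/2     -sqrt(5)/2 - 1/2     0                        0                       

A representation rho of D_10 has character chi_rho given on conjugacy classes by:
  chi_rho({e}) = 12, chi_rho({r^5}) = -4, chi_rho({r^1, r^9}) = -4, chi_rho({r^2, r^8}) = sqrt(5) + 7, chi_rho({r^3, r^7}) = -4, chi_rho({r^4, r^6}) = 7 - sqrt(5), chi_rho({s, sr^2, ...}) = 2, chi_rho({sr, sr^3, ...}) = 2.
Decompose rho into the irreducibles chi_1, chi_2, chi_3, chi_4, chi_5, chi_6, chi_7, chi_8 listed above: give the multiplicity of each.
Multiplicities: chi_1: 2, chi_2: 0, chi_3: 3, chi_4: 3, chi_5: 1, chi_6: 0, chi_7: 0, chi_8: 1.

Proof sketch: Use <chi_rho, chi> = (1/|G|) sum_C |C| * chi_rho(C) * conj(chi(C)) with |G| = 20 for each irreducible chi in the table:
  <chi_rho, chi_1> = (1/20)[1*(12)*conj(1) + 1*(-4)*conj(1) + 2*(-4)*conj(1) + 2*(sqrt(5) + 7)*conj(1) + 2*(-4)*conj(1) + 2*(7 - sqrt(5))*conj(1) + 5*(2)*conj(1) + 5*(2)*conj(1)]
      = (1/20)[(12) + (-4) + (-8) + (2*sqrt(5) + 14) + (-8) + (14 - 2*sqrt(5)) + (10) + (10)] = 40/20 = 2
  <chi_rho, chi_2> = (1/20)[1*(12)*conj(1) + 1*(-4)*conj(1) + 2*(-4)*conj(1) + 2*(sqrt(5) + 7)*conj(1) + 2*(-4)*conj(1) + 2*(7 - sqrt(5))*conj(1) + 5*(2)*conj(-1) + 5*(2)*conj(-1)]
      = (1/20)[(12) + (-4) + (-8) + (2*sqrt(5) + 14) + (-8) + (14 - 2*sqrt(5)) + (-10) + (-10)] = 0/20 = 0
  <chi_rho, chi_3> = (1/20)[1*(12)*conj(1) + 1*(-4)*conj(-1) + 2*(-4)*conj(-1) + 2*(sqrt(5) + 7)*conj(1) + 2*(-4)*conj(-1) + 2*(7 - sqrt(5))*conj(1) + 5*(2)*conj(1) + 5*(2)*conj(-1)]
      = (1/20)[(12) + (4) + (8) + (2*sqrt(5) + 14) + (8) + (14 - 2*sqrt(5)) + (10) + (-10)] = 60/20 = 3
  <chi_rho, chi_4> = (1/20)[1*(12)*conj(1) + 1*(-4)*conj(-1) + 2*(-4)*conj(-1) + 2*(sqrt(5) + 7)*conj(1) + 2*(-4)*conj(-1) + 2*(7 - sqrt(5))*conj(1) + 5*(2)*conj(-1) + 5*(2)*conj(1)]
      = (1/20)[(12) + (4) + (8) + (2*sqrt(5) + 14) + (8) + (14 - 2*sqrt(5)) + (-10) + (10)] = 60/20 = 3
  <chi_rho, chi_5> = (1/20)[1*(12)*conj(2) + 1*(-4)*conj(-2) + 2*(-4)*conj(1/2 + sqrt(5)/2) + 2*(sqrt(5) + 7)*conj(-1/2 + sqrt(5)/2) + 2*(-4)*conj(1/2 - sqrt(5)/2) + 2*(7 - sqrt(5))*conj(-sqrt(5)/2 - 1/2) + 5*(2)*conj(0) + 5*(2)*conj(0)]
      = (1/20)[(24) + (8) + (-4*sqrt(5) - 4) + (-2 + 6*sqrt(5)) + (-4 + 4*sqrt(5)) + (-6*sqrt(5) - 2) + (0) + (0)] = 20/20 = 1
  <chi_rho, chi_6> = (1/20)[1*(12)*conj(2) + 1*(-4)*conj(2) + 2*(-4)*conj(-1/2 + sqrt(5)/2) + 2*(sqrt(5) + 7)*conj(-sqrt(5)/2 - 1/2) + 2*(-4)*conj(-sqrt(5)/2 - 1/2) + 2*(7 - sqrt(5))*conj(-1/2 + sqrt(5)/2) + 5*(2)*conj(0) + 5*(2)*conj(0)]
      = (1/20)[(24) + (-8) + (4 - 4*sqrt(5)) + (-8*sqrt(5) - 12) + (4 + 4*sqrt(5)) + (-12 + 8*sqrt(5)) + (0) + (0)] = 0/20 = 0
  <chi_rho, chi_7> = (1/20)[1*(12)*conj(2) + 1*(-4)*conj(-2) + 2*(-4)*conj(1/2 - sqrt(5)/2) + 2*(sqrt(5) + 7)*conj(-sqrt(5)/2 - 1/2) + 2*(-4)*conj(1/2 + sqrt(5)/2) + 2*(7 - sqrt(5))*conj(-1/2 + sqrt(5)/2) + 5*(2)*conj(0) + 5*(2)*conj(0)]
      = (1/20)[(24) + (8) + (-4 + 4*sqrt(5)) + (-8*sqrt(5) - 12) + (-4*sqrt(5) - 4) + (-12 + 8*sqrt(5)) + (0) + (0)] = 0/20 = 0
  <chi_rho, chi_8> = (1/20)[1*(12)*conj(2) + 1*(-4)*conj(2) + 2*(-4)*conj(-sqrt(5)/2 - 1/2) + 2*(sqrt(5) + 7)*conj(-1/2 + sqrt(5)/2) + 2*(-4)*conj(-1/2 + sqrt(5)/2) + 2*(7 - sqrt(5))*conj(-sqrt(5)/2 - 1/2) + 5*(2)*conj(0) + 5*(2)*conj(0)]
      = (1/20)[(24) + (-8) + (4 + 4*sqrt(5)) + (-2 + 6*sqrt(5)) + (4 - 4*sqrt(5)) + (-6*sqrt(5) - 2) + (0) + (0)] = 20/20 = 1
Dimension check: dim(rho) = sum (mult * dim) = 2*1 + 0*1 + 3*1 + 3*1 + 1*2 + 0*2 + 0*2 + 1*2 = 12 = chi_rho(e) = 12.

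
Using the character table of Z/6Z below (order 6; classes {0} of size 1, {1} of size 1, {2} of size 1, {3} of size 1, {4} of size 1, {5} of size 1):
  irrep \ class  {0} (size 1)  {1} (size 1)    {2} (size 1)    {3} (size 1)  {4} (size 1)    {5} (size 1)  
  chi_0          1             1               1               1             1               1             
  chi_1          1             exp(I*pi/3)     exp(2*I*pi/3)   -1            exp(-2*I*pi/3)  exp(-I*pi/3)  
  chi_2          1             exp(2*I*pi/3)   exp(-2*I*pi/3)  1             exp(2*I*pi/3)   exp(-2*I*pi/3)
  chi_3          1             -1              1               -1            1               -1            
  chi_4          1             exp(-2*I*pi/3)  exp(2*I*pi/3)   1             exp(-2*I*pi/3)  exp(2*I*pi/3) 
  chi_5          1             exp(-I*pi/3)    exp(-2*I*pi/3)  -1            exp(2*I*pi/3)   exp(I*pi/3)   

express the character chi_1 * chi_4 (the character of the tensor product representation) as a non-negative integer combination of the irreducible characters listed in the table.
chi_1 tensor chi_4 = chi_5 (all other irreducibles have multiplicity 0).

Solution. The character of a tensor product is the pointwise product (chi_1 * chi_4)(C) = chi_1(C) * chi_4(C):
  {0}: (1)*(1), {1}: (exp(I*pi/3))*(exp(-2*I*pi/3)), {2}: (exp(2*I*pi/3))*(exp(2*I*pi/3)), {3}: (-1)*(1), {4}: (exp(-2*I*pi/3))*(exp(-2*I*pi/3)), {5}: (exp(-I*pi/3))*(exp(2*I*pi/3))
so (chi_1 * chi_4) takes values
  {0} -> 1, {1} -> exp(-I*pi/3), {2} -> exp(-2*I*pi/3), {3} -> -1, {4} -> exp(2*I*pi/3), {5} -> exp(I*pi/3).
Now take the inner product of this character with each irreducible chi from the table, <chi_1*chi_4, chi> = (1/6) sum_C |C| (chi_1*chi_4)(C) conj(chi(C)):
  <chi_1*chi_4, chi_0> = (1/6)[1*(1)*conj(1) + 1*(exp(-I*pi/3))*conj(1) + 1*(exp(-2*I*pi/3))*conj(1) + 1*(-1)*conj(1) + 1*(exp(2*I*pi/3))*conj(1) + 1*(exp(I*pi/3))*conj(1)]
      = (1/6)[(1) + (exp(-I*pi/3)) + (exp(-2*I*pi/3)) + (-1) + (exp(2*I*pi/3)) + (exp(I*pi/3))] = 0/6 = 0
  <chi_1*chi_4, chi_1> = (1/6)[1*(1)*conj(1) + 1*(exp(-I*pi/3))*conj(exp(I*pi/3)) + 1*(exp(-2*I*pi/3))*conj(exp(2*I*pi/3)) + 1*(-1)*conj(-1) + 1*(exp(2*I*pi/3))*conj(exp(-2*I*pi/3)) + 1*(exp(I*pi/3))*conj(exp(-I*pi/3))]
      = (1/6)[(1) + (exp(-2*I*pi/3)) + (exp(2*I*pi/3)) + (1) + (exp(-2*I*pi/3)) + (exp(2*I*pi/3))] = 0/6 = 0
  <chi_1*chi_4, chi_2> = (1/6)[1*(1)*conj(1) + 1*(exp(-I*pi/3))*conj(exp(2*I*pi/3)) + 1*(exp(-2*I*pi/3))*conj(exp(-2*I*pi/3)) + 1*(-1)*conj(1) + 1*(exp(2*I*pi/3))*conj(exp(2*I*pi/3)) + 1*(exp(I*pi/3))*conj(exp(-2*I*pi/3))]
      = (1/6)[(1) + (-1) + (1) + (-1) + (1) + (-1)] = 0/6 = 0
  <chi_1*chi_4, chi_3> = (1/6)[1*(1)*conj(1) + 1*(exp(-I*pi/3))*conj(-1) + 1*(exp(-2*I*pi/3))*conj(1) + 1*(-1)*conj(-1) + 1*(exp(2*I*pi/3))*conj(1) + 1*(exp(I*pi/3))*conj(-1)]
      = (1/6)[(1) + (-exp(-I*pi/3)) + (exp(-2*I*pi/3)) + (1) + (exp(2*I*pi/3)) + (-exp(I*pi/3))] = 0/6 = 0
  <chi_1*chi_4, chi_4> = (1/6)[1*(1)*conj(1) + 1*(exp(-I*pi/3))*conj(exp(-2*I*pi/3)) + 1*(exp(-2*I*pi/3))*conj(exp(2*I*pi/3)) + 1*(-1)*conj(1) + 1*(exp(2*I*pi/3))*conj(exp(-2*I*pi/3)) + 1*(exp(I*pi/3))*conj(exp(2*I*pi/3))]
      = (1/6)[(1) + (exp(I*pi/3)) + (exp(2*I*pi/3)) + (-1) + (exp(-2*I*pi/3)) + (exp(-I*pi/3))] = 0/6 = 0
  <chi_1*chi_4, chi_5> = (1/6)[1*(1)*conj(1) + 1*(exp(-I*pi/3))*conj(exp(-I*pi/3)) + 1*(exp(-2*I*pi/3))*conj(exp(-2*I*pi/3)) + 1*(-1)*conj(-1) + 1*(exp(2*I*pi/3))*conj(exp(2*I*pi/3)) + 1*(exp(I*pi/3))*conj(exp(I*pi/3))]
      = (1/6)[(1) + (1) + (1) + (1) + (1) + (1)] = 6/6 = 1
(Exp terms are combined using exp(i*s)*conj(exp(i*t)) = exp(i*(s-t)), and sums of them are collapsed using the identity that for every m > 1 the m distinct m-th roots of unity sum to 0, e.g. 1 + exp(2*I*pi/3) + exp(-2*I*pi/3) = 0.)
Hence the multiplicities are chi_5: 1. Dimension check: dim(chi_1)*dim(chi_4) = 1*1 = 1 and sum (mult * dim) = 1*1 = 1.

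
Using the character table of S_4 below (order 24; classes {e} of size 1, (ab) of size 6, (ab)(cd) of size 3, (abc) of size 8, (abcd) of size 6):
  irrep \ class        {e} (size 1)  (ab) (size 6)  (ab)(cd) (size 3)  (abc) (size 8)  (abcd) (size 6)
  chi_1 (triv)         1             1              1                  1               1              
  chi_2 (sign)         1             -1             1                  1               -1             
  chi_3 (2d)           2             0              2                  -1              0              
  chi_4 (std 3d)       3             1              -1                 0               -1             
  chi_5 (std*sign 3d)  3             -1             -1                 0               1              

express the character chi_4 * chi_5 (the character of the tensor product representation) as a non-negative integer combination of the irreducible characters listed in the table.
chi_4 tensor chi_5 = chi_2 + chi_3 + chi_4 + chi_5 (all other irreducibles have multiplicity 0).

Solution. The character of a tensor product is the pointwise product (chi_4 * chi_5)(C) = chi_4(C) * chi_5(C):
  {e}: (3)*(3), (ab): (1)*(-1), (ab)(cd): (-1)*(-1), (abc): (0)*(0), (abcd): (-1)*(1)
so (chi_4 * chi_5) takes values
  {e} -> 9, (ab) -> -1, (ab)(cd) -> 1, (abc) -> 0, (abcd) -> -1.
Now take the inner product of this character with each irreducible chi from the table, <chi_4*chi_5, chi> = (1/24) sum_C |C| (chi_4*chi_5)(C) conj(chi(C)):
  <chi_4*chi_5, chi_1> = (1/24)[1*(9)*conj(1) + 6*(-1)*conj(1) + 3*(1)*conj(1) + 8*(0)*conj(1) + 6*(-1)*conj(1)]
      = (1/24)[(9) + (-6) + (3) + (0) + (-6)] = 0/24 = 0
  <chi_4*chi_5, chi_2> = (1/24)[1*(9)*conj(1) + 6*(-1)*conj(-1) + 3*(1)*conj(1) + 8*(0)*conj(1) + 6*(-1)*conj(-1)]
      = (1/24)[(9) + (6) + (3) + (0) + (6)] = 24/24 = 1
  <chi_4*chi_5, chi_3> = (1/24)[1*(9)*conj(2) + 6*(-1)*conj(0) + 3*(1)*conj(2) + 8*(0)*conj(-1) + 6*(-1)*conj(0)]
      = (1/24)[(18) + (0) + (6) + (0) + (0)] = 24/24 = 1
  <chi_4*chi_5, chi_4> = (1/24)[1*(9)*conj(3) + 6*(-1)*conj(1) + 3*(1)*conj(-1) + 8*(0)*conj(0) + 6*(-1)*conj(-1)]
      = (1/24)[(27) + (-6) + (-3) + (0) + (6)] = 24/24 = 1
  <chi_4*chi_5, chi_5> = (1/24)[1*(9)*conj(3) + 6*(-1)*conj(-1) + 3*(1)*conj(-1) + 8*(0)*conj(0) + 6*(-1)*conj(1)]
      = (1/24)[(27) + (6) + (-3) + (0) + (-6)] = 24/24 = 1
Hence the multiplicities are chi_2: 1, chi_3: 1, chi_4: 1, chi_5: 1. Dimension check: dim(chi_4)*dim(chi_5) = 3*3 = 9 and sum (mult * dim) = 1*1 + 1*2 + 1*3 + 1*3 = 9.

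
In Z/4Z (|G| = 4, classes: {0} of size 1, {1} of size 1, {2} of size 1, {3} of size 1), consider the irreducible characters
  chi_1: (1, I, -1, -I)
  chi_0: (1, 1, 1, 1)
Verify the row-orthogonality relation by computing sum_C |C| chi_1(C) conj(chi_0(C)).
Sum = 0; so <chi_1, chi_0> = 0 (distinct irreducibles are orthogonal).

Proof sketch: Compute term by term over conjugacy classes (|C| * chi_1(C) * conj(chi_0(C))):
  1*(1)*conj(1) + 1*(I)*conj(1) + 1*(-1)*conj(1) + 1*(-I)*conj(1)
  = (1) + (I) + (-1) + (-I)
  = 0.
(Exp terms are combined using exp(i*s)*conj(exp(i*t)) = exp(i*(s-t)), and sums of them are collapsed using the identity that for every m > 1 the m distinct m-th roots of unity sum to 0, e.g. 1 + exp(2*I*pi/3) + exp(-2*I*pi/3) = 0.)
Dividing by |G| = 4 gives 0/4 = 0, matching the row-orthogonality relation <chi_1, chi_0> = [chi_1 = chi_0].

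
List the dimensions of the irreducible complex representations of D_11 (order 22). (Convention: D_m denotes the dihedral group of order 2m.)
Dimensions: 1, 1, 2, 2, 2, 2, 2

Proof sketch: There are 7 irreducibles (= number of conjugacy classes). Their dimensions d_i satisfy sum d_i^2 = |G| = 22: 1 + 1 + 4 + 4 + 4 + 4 + 4 = 22.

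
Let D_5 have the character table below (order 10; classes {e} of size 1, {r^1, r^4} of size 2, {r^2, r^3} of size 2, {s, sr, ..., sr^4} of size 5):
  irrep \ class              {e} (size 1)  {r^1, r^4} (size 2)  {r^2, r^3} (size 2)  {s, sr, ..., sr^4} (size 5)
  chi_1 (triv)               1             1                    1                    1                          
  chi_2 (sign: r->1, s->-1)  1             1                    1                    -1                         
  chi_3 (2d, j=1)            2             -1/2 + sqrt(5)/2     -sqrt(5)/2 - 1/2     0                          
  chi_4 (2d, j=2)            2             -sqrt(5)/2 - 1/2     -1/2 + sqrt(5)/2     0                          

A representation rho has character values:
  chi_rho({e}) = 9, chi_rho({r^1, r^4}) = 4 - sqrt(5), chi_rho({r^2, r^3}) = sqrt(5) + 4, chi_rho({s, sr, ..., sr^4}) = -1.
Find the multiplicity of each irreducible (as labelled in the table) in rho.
Multiplicities: chi_1: 2, chi_2: 3, chi_3: 0, chi_4: 2.

Details: Use <chi_rho, chi> = (1/|G|) sum_C |C| * chi_rho(C) * conj(chi(C)) with |G| = 10 for each irreducible chi in the table:
  <chi_rho, chi_1> = (1/10)[1*(9)*conj(1) + 2*(4 - sqrt(5))*conj(1) + 2*(sqrt(5) + 4)*conj(1) + 5*(-1)*conj(1)]
      = (1/10)[(9) + (8 - 2*sqrt(5)) + (2*sqrt(5) + 8) + (-5)] = 20/10 = 2
  <chi_rho, chi_2> = (1/10)[1*(9)*conj(1) + 2*(4 - sqrt(5))*conj(1) + 2*(sqrt(5) + 4)*conj(1) + 5*(-1)*conj(-1)]
      = (1/10)[(9) + (8 - 2*sqrt(5)) + (2*sqrt(5) + 8) + (5)] = 30/10 = 3
  <chi_rho, chi_3> = (1/10)[1*(9)*conj(2) + 2*(4 - sqrt(5))*conj(-1/2 + sqrt(5)/2) + 2*(sqrt(5) + 4)*conj(-sqrt(5)/2 - 1/2) + 5*(-1)*conj(0)]
      = (1/10)[(18) + (-9 + 5*sqrt(5)) + (-5*sqrt(5) - 9) + (0)] = 0/10 = 0
  <chi_rho, chi_4> = (1/10)[1*(9)*conj(2) + 2*(4 - sqrt(5))*conj(-sqrt(5)/2 - 1/2) + 2*(sqrt(5) + 4)*conj(-1/2 + sqrt(5)/2) + 5*(-1)*conj(0)]
      = (1/10)[(18) + (1 - 3*sqrt(5)) + (1 + 3*sqrt(5)) + (0)] = 20/10 = 2
Dimension check: dim(rho) = sum (mult * dim) = 2*1 + 3*1 + 0*2 + 2*2 = 9 = chi_rho(e) = 9.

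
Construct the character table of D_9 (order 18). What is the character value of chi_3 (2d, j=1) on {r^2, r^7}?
Conjugacy classes: {e} of size 1, {r^1, r^8} of size 2, {r^2, r^7} of size 2, {r^3, r^6} of size 2, {r^4, r^5} of size 2, {s, sr, ..., sr^8} of size 9.
Character table:
  irrep \ class              {e} (size 1)  {r^1, r^8} (size 2)  {r^2, r^7} (size 2)  {r^3, r^6} (size 2)  {r^4, r^5} (size 2)  {s, sr, ..., sr^8} (size 9)
  chi_1 (triv)               1             1                    1                    1                    1                    1                          
  chi_2 (sign: r->1, s->-1)  1             1                    1                    1                    1                    -1                         
  chi_3 (2d, j=1)            2             2*cos(2*pi/9)        2*cos(4*pi/9)        -1                   -2*cos(pi/9)         0                          
  chi_4 (2d, j=2)            2             2*cos(4*pi/9)        -2*cos(pi/9)         -1                   2*cos(2*pi/9)        0                          
  chi_5 (2d, j=3)            2             -1                   -1                   2                    -1                   0                          
  chi_6 (2d, j=4)            2             -2*cos(pi/9)         2*cos(2*pi/9)        -1                   2*cos(4*pi/9)        0                          

Spot check: chi_3 (2d, j=1) on {r^2, r^7} = 2*cos(4*pi/9).

Proof sketch: D_9 has order 2*9 = 18 with 6 conjugacy classes, hence 6 irreducibles. Sum of squared dims 1 + 1 + 4 + 4 + 4 + 4 = 18 = |G|. Linear characters come from the abelianisation; the 2-dimensional irreps have character r^k -> 2*cos(2*pi*j*k/9), reflections -> 0.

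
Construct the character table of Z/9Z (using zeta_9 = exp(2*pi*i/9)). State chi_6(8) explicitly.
Character table of Z/9Z (irreps indexed chi_0,...,chi_8 with chi_k(m) = zeta_9^(k*m), zeta_9 = exp(2*pi*i/9)):
  irrep \ class  {0} (size 1)  {1} (size 1)    {2} (size 1)    {3} (size 1)    {4} (size 1)    {5} (size 1)    {6} (size 1)    {7} (size 1)    {8} (size 1)  
  chi_0          1             1               1               1               1               1               1               1               1             
  chi_1          1             exp(2*I*pi/9)   exp(4*I*pi/9)   exp(2*I*pi/3)   exp(8*I*pi/9)   exp(-8*I*pi/9)  exp(-2*I*pi/3)  exp(-4*I*pi/9)  exp(-2*I*pi/9)
  chi_2          1             exp(4*I*pi/9)   exp(8*I*pi/9)   exp(-2*I*pi/3)  exp(-2*I*pi/9)  exp(2*I*pi/9)   exp(2*I*pi/3)   exp(-8*I*pi/9)  exp(-4*I*pi/9)
  chi_3          1             exp(2*I*pi/3)   exp(-2*I*pi/3)  1               exp(2*I*pi/3)   exp(-2*I*pi/3)  1               exp(2*I*pi/3)   exp(-2*I*pi/3)
  chi_4          1             exp(8*I*pi/9)   exp(-2*I*pi/9)  exp(2*I*pi/3)   exp(-4*I*pi/9)  exp(4*I*pi/9)   exp(-2*I*pi/3)  exp(2*I*pi/9)   exp(-8*I*pi/9)
  chi_5          1             exp(-8*I*pi/9)  exp(2*I*pi/9)   exp(-2*I*pi/3)  exp(4*I*pi/9)   exp(-4*I*pi/9)  exp(2*I*pi/3)   exp(-2*I*pi/9)  exp(8*I*pi/9) 
  chi_6          1             exp(-2*I*pi/3)  exp(2*I*pi/3)   1               exp(-2*I*pi/3)  exp(2*I*pi/3)   1               exp(-2*I*pi/3)  exp(2*I*pi/3) 
  chi_7          1             exp(-4*I*pi/9)  exp(-8*I*pi/9)  exp(2*I*pi/3)   exp(2*I*pi/9)   exp(-2*I*pi/9)  exp(-2*I*pi/3)  exp(8*I*pi/9)   exp(4*I*pi/9) 
  chi_8          1             exp(-2*I*pi/9)  exp(-4*I*pi/9)  exp(-2*I*pi/3)  exp(-8*I*pi/9)  exp(8*I*pi/9)   exp(2*I*pi/3)   exp(4*I*pi/9)   exp(2*I*pi/9) 

Spot check: chi_6(8) = zeta_9^(6*8) = zeta_9^48 = exp(2*I*pi/3).

Solution. Z/9Z is abelian, so all 9 irreducible complex representations are 1-dimensional. They are given by chi_k(m) = zeta_9^(k*m) for k = 0,...,8. Row orthogonality: sum_m chi_k(m) conj(chi_l(m)) = 9 * [k = l].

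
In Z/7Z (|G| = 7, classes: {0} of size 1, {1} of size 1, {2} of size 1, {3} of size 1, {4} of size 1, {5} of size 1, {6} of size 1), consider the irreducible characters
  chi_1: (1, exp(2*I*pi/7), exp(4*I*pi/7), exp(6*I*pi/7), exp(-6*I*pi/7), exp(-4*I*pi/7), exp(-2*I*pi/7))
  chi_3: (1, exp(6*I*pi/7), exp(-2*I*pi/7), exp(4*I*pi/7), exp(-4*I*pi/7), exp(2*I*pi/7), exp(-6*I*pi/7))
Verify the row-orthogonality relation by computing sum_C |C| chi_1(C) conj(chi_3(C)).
Sum = 0; so <chi_1, chi_3> = 0 (distinct irreducibles are orthogonal).

Solution. Compute term by term over conjugacy classes (|C| * chi_1(C) * conj(chi_3(C))):
  1*(1)*conj(1) + 1*(exp(2*I*pi/7))*conj(exp(6*I*pi/7)) + 1*(exp(4*I*pi/7))*conj(exp(-2*I*pi/7)) + 1*(exp(6*I*pi/7))*conj(exp(4*I*pi/7)) + 1*(exp(-6*I*pi/7))*conj(exp(-4*I*pi/7)) + 1*(exp(-4*I*pi/7))*conj(exp(2*I*pi/7)) + 1*(exp(-2*I*pi/7))*conj(exp(-6*I*pi/7))
  = (1) + (exp(-4*I*pi/7)) + (exp(6*I*pi/7)) + (exp(2*I*pi/7)) + (exp(-2*I*pi/7)) + (exp(-6*I*pi/7)) + (exp(4*I*pi/7))
  = 0.
(Exp terms are combined using exp(i*s)*conj(exp(i*t)) = exp(i*(s-t)), and sums of them are collapsed using the identity that for every m > 1 the m distinct m-th roots of unity sum to 0, e.g. 1 + exp(2*I*pi/3) + exp(-2*I*pi/3) = 0.)
Dividing by |G| = 7 gives 0/7 = 0, matching the row-orthogonality relation <chi_1, chi_3> = [chi_1 = chi_3].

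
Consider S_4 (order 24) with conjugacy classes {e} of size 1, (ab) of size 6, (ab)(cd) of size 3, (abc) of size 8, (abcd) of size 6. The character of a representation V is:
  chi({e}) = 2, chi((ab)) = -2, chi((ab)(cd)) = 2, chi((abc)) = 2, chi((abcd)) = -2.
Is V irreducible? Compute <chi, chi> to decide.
Not irreducible (reducible): <chi, chi> = 4 > 1.

Argument: <chi, chi> = (1/|G|) sum_C |C| * |chi(C)|^2 = (1/24)[1*|2|^2 + 6*|-2|^2 + 3*|2|^2 + 8*|2|^2 + 6*|-2|^2]
  = (1/24)[(4) + (24) + (12) + (32) + (24)] = 96/24 = 4.
A character is irreducible iff <chi, chi> = 1, so this representation is reducible.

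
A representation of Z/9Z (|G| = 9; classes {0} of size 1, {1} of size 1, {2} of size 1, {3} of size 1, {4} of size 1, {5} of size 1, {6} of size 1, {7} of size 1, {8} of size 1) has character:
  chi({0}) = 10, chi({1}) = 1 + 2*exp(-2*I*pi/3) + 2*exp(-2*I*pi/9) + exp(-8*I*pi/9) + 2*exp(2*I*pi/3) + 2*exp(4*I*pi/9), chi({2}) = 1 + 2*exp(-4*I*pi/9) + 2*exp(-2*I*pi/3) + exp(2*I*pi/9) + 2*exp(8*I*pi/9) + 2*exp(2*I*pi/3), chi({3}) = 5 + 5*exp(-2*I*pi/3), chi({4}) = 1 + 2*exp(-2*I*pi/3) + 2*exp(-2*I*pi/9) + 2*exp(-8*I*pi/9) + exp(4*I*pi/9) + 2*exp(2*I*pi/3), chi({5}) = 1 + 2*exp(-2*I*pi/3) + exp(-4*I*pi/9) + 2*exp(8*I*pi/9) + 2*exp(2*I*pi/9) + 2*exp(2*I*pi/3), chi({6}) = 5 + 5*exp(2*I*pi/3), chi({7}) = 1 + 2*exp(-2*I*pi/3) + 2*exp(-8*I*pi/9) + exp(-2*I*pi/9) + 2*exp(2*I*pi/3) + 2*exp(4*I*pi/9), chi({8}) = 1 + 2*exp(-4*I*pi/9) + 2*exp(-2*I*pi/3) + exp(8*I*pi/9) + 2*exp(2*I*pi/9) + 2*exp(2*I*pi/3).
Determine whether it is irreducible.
Not irreducible (reducible): <chi, chi> = 18 > 1.

Details: <chi, chi> = (1/|G|) sum_C |C| * |chi(C)|^2 = (1/9)[1*|10|^2 + 1*|1 + 2*exp(-2*I*pi/3) + 2*exp(-2*I*pi/9) + exp(-8*I*pi/9) + 2*exp(2*I*pi/3) + 2*exp(4*I*pi/9)|^2 + 1*|1 + 2*exp(-4*I*pi/9) + 2*exp(-2*I*pi/3) + exp(2*I*pi/9) + 2*exp(8*I*pi/9) + 2*exp(2*I*pi/3)|^2 + 1*|5 + 5*exp(-2*I*pi/3)|^2 + 1*|1 + 2*exp(-2*I*pi/3) + 2*exp(-2*I*pi/9) + 2*exp(-8*I*pi/9) + exp(4*I*pi/9) + 2*exp(2*I*pi/3)|^2 + 1*|1 + 2*exp(-2*I*pi/3) + exp(-4*I*pi/9) + 2*exp(8*I*pi/9) + 2*exp(2*I*pi/9) + 2*exp(2*I*pi/3)|^2 + 1*|5 + 5*exp(2*I*pi/3)|^2 + 1*|1 + 2*exp(-2*I*pi/3) + 2*exp(-8*I*pi/9) + exp(-2*I*pi/9) + 2*exp(2*I*pi/3) + 2*exp(4*I*pi/9)|^2 + 1*|1 + 2*exp(-4*I*pi/9) + 2*exp(-2*I*pi/3) + exp(8*I*pi/9) + 2*exp(2*I*pi/9) + 2*exp(2*I*pi/3)|^2]
  = (1/9)[(100) + (18 + 16*exp(-2*I*pi/3) + 8*exp(-4*I*pi/9) + 8*exp(-2*I*pi/9) + 9*exp(-8*I*pi/9) + 9*exp(8*I*pi/9) + 8*exp(2*I*pi/9) + 8*exp(4*I*pi/9) + 16*exp(2*I*pi/3)) + (18 + 16*exp(-2*I*pi/3) + 8*exp(-4*I*pi/9) + 9*exp(-2*I*pi/9) + 8*exp(-8*I*pi/9) + 8*exp(8*I*pi/9) + 9*exp(2*I*pi/9) + 8*exp(4*I*pi/9) + 16*exp(2*I*pi/3)) + (25) + (18 + 16*exp(-2*I*pi/3) + 9*exp(-4*I*pi/9) + 8*exp(-2*I*pi/9) + 8*exp(-8*I*pi/9) + 8*exp(8*I*pi/9) + 8*exp(2*I*pi/9) + 9*exp(4*I*pi/9) + 16*exp(2*I*pi/3)) + (18 + 16*exp(-2*I*pi/3) + 9*exp(-4*I*pi/9) + 8*exp(-2*I*pi/9) + 8*exp(-8*I*pi/9) + 8*exp(8*I*pi/9) + 8*exp(2*I*pi/9) + 9*exp(4*I*pi/9) + 16*exp(2*I*pi/3)) + (25) + (18 + 16*exp(-2*I*pi/3) + 8*exp(-4*I*pi/9) + 9*exp(-2*I*pi/9) + 8*exp(-8*I*pi/9) + 8*exp(8*I*pi/9) + 9*exp(2*I*pi/9) + 8*exp(4*I*pi/9) + 16*exp(2*I*pi/3)) + (18 + 16*exp(-2*I*pi/3) + 8*exp(-4*I*pi/9) + 8*exp(-2*I*pi/9) + 9*exp(-8*I*pi/9) + 9*exp(8*I*pi/9) + 8*exp(2*I*pi/9) + 8*exp(4*I*pi/9) + 16*exp(2*I*pi/3))] = 162/9 = 18.
(Exp terms are combined using exp(i*s)*conj(exp(i*t)) = exp(i*(s-t)), and sums of them are collapsed using the identity that for every m > 1 the m distinct m-th roots of unity sum to 0, e.g. 1 + exp(2*I*pi/3) + exp(-2*I*pi/3) = 0.)
A character is irreducible iff <chi, chi> = 1, so this representation is reducible.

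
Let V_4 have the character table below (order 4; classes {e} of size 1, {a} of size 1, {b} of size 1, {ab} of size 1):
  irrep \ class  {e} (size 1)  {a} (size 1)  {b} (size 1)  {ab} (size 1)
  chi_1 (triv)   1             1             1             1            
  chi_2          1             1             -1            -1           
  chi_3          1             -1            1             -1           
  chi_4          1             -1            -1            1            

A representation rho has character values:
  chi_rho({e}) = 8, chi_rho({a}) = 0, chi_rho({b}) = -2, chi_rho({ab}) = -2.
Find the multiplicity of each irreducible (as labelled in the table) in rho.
Multiplicities: chi_1: 1, chi_2: 3, chi_3: 2, chi_4: 2.

Justification: Use <chi_rho, chi> = (1/|G|) sum_C |C| * chi_rho(C) * conj(chi(C)) with |G| = 4 for each irreducible chi in the table:
  <chi_rho, chi_1> = (1/4)[1*(8)*conj(1) + 1*(0)*conj(1) + 1*(-2)*conj(1) + 1*(-2)*conj(1)]
      = (1/4)[(8) + (0) + (-2) + (-2)] = 4/4 = 1
  <chi_rho, chi_2> = (1/4)[1*(8)*conj(1) + 1*(0)*conj(1) + 1*(-2)*conj(-1) + 1*(-2)*conj(-1)]
      = (1/4)[(8) + (0) + (2) + (2)] = 12/4 = 3
  <chi_rho, chi_3> = (1/4)[1*(8)*conj(1) + 1*(0)*conj(-1) + 1*(-2)*conj(1) + 1*(-2)*conj(-1)]
      = (1/4)[(8) + (0) + (-2) + (2)] = 8/4 = 2
  <chi_rho, chi_4> = (1/4)[1*(8)*conj(1) + 1*(0)*conj(-1) + 1*(-2)*conj(-1) + 1*(-2)*conj(1)]
      = (1/4)[(8) + (0) + (2) + (-2)] = 8/4 = 2
Dimension check: dim(rho) = sum (mult * dim) = 1*1 + 3*1 + 2*1 + 2*1 = 8 = chi_rho(e) = 8.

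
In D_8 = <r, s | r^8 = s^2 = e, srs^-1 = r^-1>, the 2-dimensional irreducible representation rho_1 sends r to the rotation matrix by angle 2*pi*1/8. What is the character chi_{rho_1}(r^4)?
chi_{rho_1}(r^4) = 2*cos(2*pi*1*4/8) = -2

Why: rho_1(r^4) is rotation by angle 2*pi*1*4/8, whose trace is 2*cos(2*pi*1*4/8) = -2.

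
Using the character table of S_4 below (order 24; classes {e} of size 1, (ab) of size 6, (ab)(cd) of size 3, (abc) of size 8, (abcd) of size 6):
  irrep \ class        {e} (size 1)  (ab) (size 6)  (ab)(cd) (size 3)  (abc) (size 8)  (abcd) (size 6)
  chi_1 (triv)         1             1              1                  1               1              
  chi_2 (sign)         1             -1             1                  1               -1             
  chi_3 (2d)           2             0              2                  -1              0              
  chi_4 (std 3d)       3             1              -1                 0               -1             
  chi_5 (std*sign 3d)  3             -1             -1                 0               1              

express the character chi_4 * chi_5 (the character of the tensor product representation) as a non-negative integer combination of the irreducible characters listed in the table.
chi_4 tensor chi_5 = chi_2 + chi_3 + chi_4 + chi_5 (all other irreducibles have multiplicity 0).

Proof sketch: The character of a tensor product is the pointwise product (chi_4 * chi_5)(C) = chi_4(C) * chi_5(C):
  {e}: (3)*(3), (ab): (1)*(-1), (ab)(cd): (-1)*(-1), (abc): (0)*(0), (abcd): (-1)*(1)
so (chi_4 * chi_5) takes values
  {e} -> 9, (ab) -> -1, (ab)(cd) -> 1, (abc) -> 0, (abcd) -> -1.
Now take the inner product of this character with each irreducible chi from the table, <chi_4*chi_5, chi> = (1/24) sum_C |C| (chi_4*chi_5)(C) conj(chi(C)):
  <chi_4*chi_5, chi_1> = (1/24)[1*(9)*conj(1) + 6*(-1)*conj(1) + 3*(1)*conj(1) + 8*(0)*conj(1) + 6*(-1)*conj(1)]
      = (1/24)[(9) + (-6) + (3) + (0) + (-6)] = 0/24 = 0
  <chi_4*chi_5, chi_2> = (1/24)[1*(9)*conj(1) + 6*(-1)*conj(-1) + 3*(1)*conj(1) + 8*(0)*conj(1) + 6*(-1)*conj(-1)]
      = (1/24)[(9) + (6) + (3) + (0) + (6)] = 24/24 = 1
  <chi_4*chi_5, chi_3> = (1/24)[1*(9)*conj(2) + 6*(-1)*conj(0) + 3*(1)*conj(2) + 8*(0)*conj(-1) + 6*(-1)*conj(0)]
      = (1/24)[(18) + (0) + (6) + (0) + (0)] = 24/24 = 1
  <chi_4*chi_5, chi_4> = (1/24)[1*(9)*conj(3) + 6*(-1)*conj(1) + 3*(1)*conj(-1) + 8*(0)*conj(0) + 6*(-1)*conj(-1)]
      = (1/24)[(27) + (-6) + (-3) + (0) + (6)] = 24/24 = 1
  <chi_4*chi_5, chi_5> = (1/24)[1*(9)*conj(3) + 6*(-1)*conj(-1) + 3*(1)*conj(-1) + 8*(0)*conj(0) + 6*(-1)*conj(1)]
      = (1/24)[(27) + (6) + (-3) + (0) + (-6)] = 24/24 = 1
Hence the multiplicities are chi_2: 1, chi_3: 1, chi_4: 1, chi_5: 1. Dimension check: dim(chi_4)*dim(chi_5) = 3*3 = 9 and sum (mult * dim) = 1*1 + 1*2 + 1*3 + 1*3 = 9.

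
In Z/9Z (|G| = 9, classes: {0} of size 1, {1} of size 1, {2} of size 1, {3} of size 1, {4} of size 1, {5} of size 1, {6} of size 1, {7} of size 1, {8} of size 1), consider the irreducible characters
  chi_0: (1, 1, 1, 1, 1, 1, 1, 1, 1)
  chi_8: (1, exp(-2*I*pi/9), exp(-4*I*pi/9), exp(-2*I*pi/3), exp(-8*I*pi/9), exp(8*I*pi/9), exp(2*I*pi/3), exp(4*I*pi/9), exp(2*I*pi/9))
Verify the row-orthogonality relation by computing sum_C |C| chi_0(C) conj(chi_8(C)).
Sum = 0; so <chi_0, chi_8> = 0 (distinct irreducibles are orthogonal).

Working: Compute term by term over conjugacy classes (|C| * chi_0(C) * conj(chi_8(C))):
  1*(1)*conj(1) + 1*(1)*conj(exp(-2*I*pi/9)) + 1*(1)*conj(exp(-4*I*pi/9)) + 1*(1)*conj(exp(-2*I*pi/3)) + 1*(1)*conj(exp(-8*I*pi/9)) + 1*(1)*conj(exp(8*I*pi/9)) + 1*(1)*conj(exp(2*I*pi/3)) + 1*(1)*conj(exp(4*I*pi/9)) + 1*(1)*conj(exp(2*I*pi/9))
  = (1) + (exp(2*I*pi/9)) + (exp(4*I*pi/9)) + (exp(2*I*pi/3)) + (exp(8*I*pi/9)) + (exp(-8*I*pi/9)) + (exp(-2*I*pi/3)) + (exp(-4*I*pi/9)) + (exp(-2*I*pi/9))
  = 0.
(Exp terms are combined using exp(i*s)*conj(exp(i*t)) = exp(i*(s-t)), and sums of them are collapsed using the identity that for every m > 1 the m distinct m-th roots of unity sum to 0, e.g. 1 + exp(2*I*pi/3) + exp(-2*I*pi/3) = 0.)
Dividing by |G| = 9 gives 0/9 = 0, matching the row-orthogonality relation <chi_0, chi_8> = [chi_0 = chi_8].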